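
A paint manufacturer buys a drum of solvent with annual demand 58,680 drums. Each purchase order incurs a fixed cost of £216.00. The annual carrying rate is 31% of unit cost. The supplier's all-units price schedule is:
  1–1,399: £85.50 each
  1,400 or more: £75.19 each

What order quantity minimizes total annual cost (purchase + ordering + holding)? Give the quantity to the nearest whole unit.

Q* ≈ 1,400 drums

Holding cost per unit per year at price C is H = 0.31·C.
For each price level, check whether its EOQ is feasible; otherwise the best quantity at that price is the breakpoint.
EOQ at £85.50 = 978.0 (feasible in tier 1): TC = 58,680×£85.50 + (58,680/978.0)×216 + (978.0/2)×0.31×£85.50 = £5,043,060.94.
EOQ at £75.19 = 1042.9 < 1400, so use break Q=1400: TC = 58,680×£75.19 + (58,680/1400.0)×216 + (1400.0/2)×0.31×£75.19 = £4,437,518.92.
Lowest total cost is £4,437,518.92 at Q = 1400.0.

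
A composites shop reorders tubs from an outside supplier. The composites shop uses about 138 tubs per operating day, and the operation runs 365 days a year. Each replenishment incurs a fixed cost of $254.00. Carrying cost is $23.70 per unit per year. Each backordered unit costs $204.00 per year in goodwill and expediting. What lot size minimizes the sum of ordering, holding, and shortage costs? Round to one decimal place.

Q* ≈ 1,097.8 tubs

Annual demand D = 138 × 365 = 50,370.
With planned backorders, Q* = √(2DS/H) · √((H+B)/B).
√(2DS/H) = √(2 × 50,370 × 254 / 23.7) = 1039.067.
√((H+B)/B) = √((23.7+204)/204) = 1.0565.
Q* ≈ 1097.767.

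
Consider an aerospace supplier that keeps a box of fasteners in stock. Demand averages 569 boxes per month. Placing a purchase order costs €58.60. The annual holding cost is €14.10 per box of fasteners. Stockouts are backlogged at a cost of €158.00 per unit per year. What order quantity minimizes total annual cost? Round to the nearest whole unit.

Q* ≈ 249 boxes

Annual demand D = 569 × 12 = 6,828.
With planned backorders, Q* = √(2DS/H) · √((H+B)/B).
√(2DS/H) = √(2 × 6,828 × 58.6 / 14.1) = 238.232.
√((H+B)/B) = √((14.1+158)/158) = 1.0437.
Q* ≈ 248.635.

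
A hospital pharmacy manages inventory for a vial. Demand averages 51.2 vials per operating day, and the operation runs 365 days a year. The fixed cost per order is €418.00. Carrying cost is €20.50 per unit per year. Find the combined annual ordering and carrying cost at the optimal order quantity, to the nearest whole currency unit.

TC* ≈ €17,896

Annual demand D = 51.2 × 365 = 18,688.
The optimal lot size = √(2DS/H) = √(2 × 18,688 × 418 / 20.5) ≈ 872.99.
At the optimum the two cost components are equal, so total cost = 2·(Q*/2)H = Q*·H.
Minimum total = √(2DSH) = √(2 × 18,688 × 418 × 20.5) ≈ 17896.227.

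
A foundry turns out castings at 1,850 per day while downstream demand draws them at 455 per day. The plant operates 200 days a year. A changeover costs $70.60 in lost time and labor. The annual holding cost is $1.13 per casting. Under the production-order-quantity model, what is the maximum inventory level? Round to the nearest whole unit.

Annual demand D = 455 × 200 = 91,000.
Production build-up factor (1 − d/p) = 1 − 455/1,850 = 0.7541.
Q* = √(2DS / (H(1 − d/p))) = √(2 × 91,000 × 70.6 / (1.13 × 0.7541)).
= √(12,849,200 / 0.8521) ≈ 3883.270.
Maximum inventory = Q*(1 − d/p) = 3883.270 × 0.7541 ≈ 2928.195.

I_max ≈ 2,928 castings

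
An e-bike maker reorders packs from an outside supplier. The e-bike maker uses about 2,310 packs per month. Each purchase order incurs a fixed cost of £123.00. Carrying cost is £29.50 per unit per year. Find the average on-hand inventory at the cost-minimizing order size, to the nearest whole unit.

Average inventory ≈ 240 packs

Annual demand D = 2,310 × 12 = 27,720.
Q* = √(2DS/H) = √(2 × 27,720 × 123 / 29.5) ≈ 480.79.
Average inventory = Q*/2 ≈ 480.79 / 2 = 240.394.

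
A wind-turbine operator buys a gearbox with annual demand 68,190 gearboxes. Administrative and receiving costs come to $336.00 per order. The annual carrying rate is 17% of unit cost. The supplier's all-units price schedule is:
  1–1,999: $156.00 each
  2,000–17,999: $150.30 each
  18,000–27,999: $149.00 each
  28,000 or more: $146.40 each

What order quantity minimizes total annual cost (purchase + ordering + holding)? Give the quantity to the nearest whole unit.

Q* ≈ 2,000 gearboxes

Holding cost per unit per year at price C is H = 0.17·C.
For each price level, check whether its EOQ is feasible; otherwise the best quantity at that price is the breakpoint.
EOQ at $156.00 = 1314.5 (feasible in tier 1): TC = 68,190×$156.00 + (68,190/1314.5)×336 + (1314.5/2)×0.17×$156.00 = $10,672,500.35.
EOQ at $150.30 = 1339.2 < 2000, so use break Q=2000: TC = 68,190×$150.30 + (68,190/2000.0)×336 + (2000.0/2)×0.17×$150.30 = $10,285,963.92.
EOQ at $149.00 = 1345.0 < 18000, so use break Q=18000: TC = 68,190×$149.00 + (68,190/18000.0)×336 + (18000.0/2)×0.17×$149.00 = $10,389,552.88.
EOQ at $146.40 = 1356.9 < 28000, so use break Q=28000: TC = 68,190×$146.40 + (68,190/28000.0)×336 + (28000.0/2)×0.17×$146.40 = $10,332,266.28.
Lowest total cost is $10,285,963.92 at Q = 2000.0.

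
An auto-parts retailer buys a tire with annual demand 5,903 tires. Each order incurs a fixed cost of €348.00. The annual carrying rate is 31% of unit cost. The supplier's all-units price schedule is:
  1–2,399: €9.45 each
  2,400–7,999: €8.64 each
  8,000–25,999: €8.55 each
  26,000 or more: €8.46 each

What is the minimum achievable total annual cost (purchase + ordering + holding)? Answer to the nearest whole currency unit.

TC* ≈ €55,072

Holding cost per unit per year at price C is H = 0.31·C.
Candidates are each tier's EOQ (if it falls in that tier) and each price-break quantity.
EOQ at €9.45 = 1184.3 (feasible in tier 1): TC = 5,903×€9.45 + (5,903/1184.3)×348 + (1184.3/2)×0.31×€9.45 = €59,252.62.
EOQ at €8.64 = 1238.5 < 2400, so use break Q=2400: TC = 5,903×€8.64 + (5,903/2400.0)×348 + (2400.0/2)×0.31×€8.64 = €55,071.94.
EOQ at €8.55 = 1245.0 < 8000, so use break Q=8000: TC = 5,903×€8.55 + (5,903/8000.0)×348 + (8000.0/2)×0.31×€8.55 = €61,329.43.
EOQ at €8.46 = 1251.6 < 26000, so use break Q=26000: TC = 5,903×€8.46 + (5,903/26000.0)×348 + (26000.0/2)×0.31×€8.46 = €84,112.19.
Lowest total cost among the candidates is at Q = 2400.0.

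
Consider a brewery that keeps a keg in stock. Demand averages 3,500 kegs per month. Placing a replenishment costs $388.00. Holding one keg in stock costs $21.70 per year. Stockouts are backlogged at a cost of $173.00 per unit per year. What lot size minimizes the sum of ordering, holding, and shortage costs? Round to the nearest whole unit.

Q* ≈ 1,300 kegs

Annual demand D = 3,500 × 12 = 42,000.
With planned backorders, Q* = √(2DS/H) · √((H+B)/B).
√(2DS/H) = √(2 × 42,000 × 388 / 21.7) = 1225.535.
√((H+B)/B) = √((21.7+173)/173) = 1.0609.
Q* ≈ 1300.126.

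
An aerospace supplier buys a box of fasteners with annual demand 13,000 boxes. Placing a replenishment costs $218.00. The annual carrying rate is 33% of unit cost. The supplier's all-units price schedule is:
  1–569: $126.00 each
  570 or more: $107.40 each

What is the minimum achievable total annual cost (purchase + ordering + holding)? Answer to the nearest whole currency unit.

Holding cost per unit per year at price C is H = 0.33·C.
Evaluate total cost at each tier's feasible EOQ or, if the EOQ is below the tier, at the tier's minimum quantity.
EOQ at $126.00 = 369.2 (feasible in tier 1): TC = 13,000×$126.00 + (13,000/369.2)×218 + (369.2/2)×0.33×$126.00 = $1,653,351.72.
EOQ at $107.40 = 399.9 < 570, so use break Q=570: TC = 13,000×$107.40 + (13,000/570.0)×218 + (570.0/2)×0.33×$107.40 = $1,411,272.90.
Lowest total cost among the candidates is at Q = 570.0.

TC* ≈ $1,411,273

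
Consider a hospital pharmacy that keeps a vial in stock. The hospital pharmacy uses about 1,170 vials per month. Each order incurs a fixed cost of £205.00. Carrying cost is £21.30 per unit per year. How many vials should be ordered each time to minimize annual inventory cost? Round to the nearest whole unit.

Annual demand D = 1,170 × 12 = 14,040.
EOQ = √(2DS / H) = √(2 × 14,040 × 205 / 21.3).
= √(5,756,400 / 21.3) = √270,253.5211 ≈ 519.859.

Q* ≈ 520 vials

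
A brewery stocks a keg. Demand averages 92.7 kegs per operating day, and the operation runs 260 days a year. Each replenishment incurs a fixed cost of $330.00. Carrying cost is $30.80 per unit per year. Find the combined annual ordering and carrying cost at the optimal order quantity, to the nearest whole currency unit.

TC* ≈ $22,135

Annual demand D = 92.7 × 260 = 24,102.
EOQ = √(2DS/H) = √(2 × 24,102 × 330 / 30.8) ≈ 718.66.
At the optimum the two cost components are equal, so total cost = 2·(Q*/2)H = Q*·H.
Minimum total = √(2DSH) = √(2 × 24,102 × 330 × 30.8) ≈ 22134.712.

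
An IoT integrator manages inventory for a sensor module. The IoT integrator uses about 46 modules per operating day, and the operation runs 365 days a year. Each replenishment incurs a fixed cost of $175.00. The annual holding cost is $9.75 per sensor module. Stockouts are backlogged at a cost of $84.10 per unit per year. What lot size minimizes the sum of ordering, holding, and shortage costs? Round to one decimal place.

Q* ≈ 820.1 modules

Annual demand D = 46 × 365 = 16,790.
With planned backorders, Q* = √(2DS/H) · √((H+B)/B).
√(2DS/H) = √(2 × 16,790 × 175 / 9.75) = 776.349.
√((H+B)/B) = √((9.75+84.1)/84.1) = 1.0564.
Q* ≈ 820.118.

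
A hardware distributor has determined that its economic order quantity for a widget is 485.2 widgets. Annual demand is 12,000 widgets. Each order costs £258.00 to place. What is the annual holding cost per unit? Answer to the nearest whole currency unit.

Invert the EOQ relation Q*² = 2DS/H.
From Q* = √(2DS/H): H = 2DS / Q*² = 2 × 12,000 × 258 / 485.2² = 26.3020.

H ≈ £26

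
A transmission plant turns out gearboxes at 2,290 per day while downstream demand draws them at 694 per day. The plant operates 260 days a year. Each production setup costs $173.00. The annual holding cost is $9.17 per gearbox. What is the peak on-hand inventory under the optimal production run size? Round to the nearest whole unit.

I_max ≈ 2,178 gearboxes

Annual demand D = 694 × 260 = 180,440.
Production build-up factor (1 − d/p) = 1 − 694/2,290 = 0.6969.
Q* = √(2DS / (H(1 − d/p))) = √(2 × 180,440 × 173 / (9.17 × 0.6969)).
= √(62,432,240 / 6.391) ≈ 3125.511.
Maximum inventory = Q*(1 − d/p) = 3125.511 × 0.6969 ≈ 2178.304.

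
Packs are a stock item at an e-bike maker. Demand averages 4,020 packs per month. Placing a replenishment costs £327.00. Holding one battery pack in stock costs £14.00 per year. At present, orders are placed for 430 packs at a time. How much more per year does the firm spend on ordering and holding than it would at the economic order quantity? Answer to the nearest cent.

Annual demand D = 4,020 × 12 = 48,240.
EOQ = √(2DS/H) = √(2 × 48,240 × 327 / 14) ≈ 1501.17.
Cost at Q* = (D/Q*)S + (Q*/2)H = √(2DSH) ≈ £21,016.31.
Cost at Q = 430: (48,240/430)×327 + (430/2)×14 = £36,684.84 + £3,010.00 = £39,694.84.
Excess = £39,694.84 − £21,016.31 = £18,678.52.

Extra cost ≈ £18,678.52 per year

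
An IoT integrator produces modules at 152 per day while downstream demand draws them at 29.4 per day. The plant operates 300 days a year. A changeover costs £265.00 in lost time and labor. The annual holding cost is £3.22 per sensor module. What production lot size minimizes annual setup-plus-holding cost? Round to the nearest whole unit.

Q* ≈ 1,342 modules

Annual demand D = 29.4 × 300 = 8,820.
Production build-up factor (1 − d/p) = 1 − 29.4/152 = 0.8066.
Q* = √(2DS / (H(1 − d/p))) = √(2 × 8,820 × 265 / (3.22 × 0.8066)).
= √(4,674,600 / 2.5972) ≈ 1341.593.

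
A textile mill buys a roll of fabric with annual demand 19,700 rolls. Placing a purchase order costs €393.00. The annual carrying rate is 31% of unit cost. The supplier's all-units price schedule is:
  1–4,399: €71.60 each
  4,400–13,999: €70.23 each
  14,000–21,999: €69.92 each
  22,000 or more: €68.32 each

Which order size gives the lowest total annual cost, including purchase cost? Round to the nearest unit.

Q* ≈ 835 rolls

Holding cost per unit per year at price C is H = 0.31·C.
Candidates are each tier's EOQ (if it falls in that tier) and each price-break quantity.
EOQ at €71.60 = 835.2 (feasible in tier 1): TC = 19,700×€71.60 + (19,700/835.2)×393 + (835.2/2)×0.31×€71.60 = €1,429,058.81.
EOQ at €70.23 = 843.3 < 4400, so use break Q=4400: TC = 19,700×€70.23 + (19,700/4400.0)×393 + (4400.0/2)×0.31×€70.23 = €1,433,187.43.
EOQ at €69.92 = 845.2 < 14000, so use break Q=14000: TC = 19,700×€69.92 + (19,700/14000.0)×393 + (14000.0/2)×0.31×€69.92 = €1,529,703.41.
EOQ at €68.32 = 855.0 < 22000, so use break Q=22000: TC = 19,700×€68.32 + (19,700/22000.0)×393 + (22000.0/2)×0.31×€68.32 = €1,579,227.11.
Lowest total cost is €1,429,058.81 at Q = 835.2.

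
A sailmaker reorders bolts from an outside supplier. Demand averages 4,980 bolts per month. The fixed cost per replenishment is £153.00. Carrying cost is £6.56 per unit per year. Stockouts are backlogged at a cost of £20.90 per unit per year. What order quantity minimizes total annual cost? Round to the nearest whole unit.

Q* ≈ 1,914 bolts

Annual demand D = 4,980 × 12 = 59,760.
With planned backorders, Q* = √(2DS/H) · √((H+B)/B).
√(2DS/H) = √(2 × 59,760 × 153 / 6.56) = 1669.606.
√((H+B)/B) = √((6.56+20.9)/20.9) = 1.1462.
Q* ≈ 1913.776.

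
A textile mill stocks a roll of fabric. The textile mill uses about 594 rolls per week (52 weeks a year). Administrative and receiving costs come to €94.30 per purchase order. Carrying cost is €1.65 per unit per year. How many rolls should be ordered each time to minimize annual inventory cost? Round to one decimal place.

Annual demand D = 594 × 52 = 30,888.
EOQ = √(2DS / H) = √(2 × 30,888 × 94.3 / 1.65).
= √(5,825,476.8 / 1.65) = √3,530,592 ≈ 1878.987.

Q* ≈ 1,879.0 rolls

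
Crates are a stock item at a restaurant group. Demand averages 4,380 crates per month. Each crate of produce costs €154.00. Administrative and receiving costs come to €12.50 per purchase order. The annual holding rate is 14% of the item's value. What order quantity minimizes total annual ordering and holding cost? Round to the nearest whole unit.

Q* ≈ 247 crates

Annual demand D = 4,380 × 12 = 52,560.
Holding cost H = 0.14 × €154.00 = €21.5600 per unit per year.
EOQ = √(2DS / H) = √(2 × 52,560 × 12.5 / 21.56).
= √(1,314,000 / 21.56) = √60,946.1967 ≈ 246.873.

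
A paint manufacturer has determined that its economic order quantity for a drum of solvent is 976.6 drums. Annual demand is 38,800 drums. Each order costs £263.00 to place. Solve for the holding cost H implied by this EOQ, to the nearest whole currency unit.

Squaring Q* = √(2DS/H) gives Q*² = 2DS/H.
From Q* = √(2DS/H): H = 2DS / Q*² = 2 × 38,800 × 263 / 976.6² = 21.3985.

H ≈ £21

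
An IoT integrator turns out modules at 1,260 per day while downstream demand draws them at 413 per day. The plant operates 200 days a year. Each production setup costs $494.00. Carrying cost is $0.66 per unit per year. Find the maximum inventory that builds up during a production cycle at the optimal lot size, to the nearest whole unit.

I_max ≈ 9,117 modules

Annual demand D = 413 × 200 = 82,600.
Production build-up factor (1 − d/p) = 1 − 413/1,260 = 0.6722.
Q* = √(2DS / (H(1 − d/p))) = √(2 × 82,600 × 494 / (0.66 × 0.6722)).
= √(81,608,800 / 0.4437) ≈ 13562.511.
Maximum inventory = Q*(1 − d/p) = 13562.511 × 0.6722 ≈ 9117.021.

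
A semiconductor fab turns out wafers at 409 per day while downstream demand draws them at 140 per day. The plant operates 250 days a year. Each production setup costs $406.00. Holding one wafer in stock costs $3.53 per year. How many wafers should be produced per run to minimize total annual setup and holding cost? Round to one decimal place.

Annual demand D = 140 × 250 = 35,000.
Production build-up factor (1 − d/p) = 1 − 140/409 = 0.6577.
Q* = √(2DS / (H(1 − d/p))) = √(2 × 35,000 × 406 / (3.53 × 0.6577)).
= √(28,420,000 / 2.3217) ≈ 3498.728.

Q* ≈ 3,498.7 wafers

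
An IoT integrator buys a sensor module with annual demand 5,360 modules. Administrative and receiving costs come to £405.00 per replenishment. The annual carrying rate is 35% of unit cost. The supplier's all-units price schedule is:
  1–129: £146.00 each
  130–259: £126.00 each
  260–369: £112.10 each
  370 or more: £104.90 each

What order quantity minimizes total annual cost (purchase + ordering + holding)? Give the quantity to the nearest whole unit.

Holding cost per unit per year at price C is H = 0.35·C.
For each price level, check whether its EOQ is feasible; otherwise the best quantity at that price is the breakpoint.
Tier 1 (£146.00): EOQ = 291.5 exceeds tier's upper bound 129, so this tier is dominated.
Tier 2 (£126.00): EOQ = 313.8 exceeds tier's upper bound 259, so this tier is dominated.
EOQ at £112.10 = 332.7 (feasible in tier 3): TC = 5,360×£112.10 + (5,360/332.7)×405 + (332.7/2)×0.35×£112.10 = £613,907.54.
EOQ at £104.90 = 343.9 < 370, so use break Q=370: TC = 5,360×£104.90 + (5,360/370.0)×405 + (370.0/2)×0.35×£104.90 = £574,923.30.
Lowest total cost is £574,923.30 at Q = 370.0.

Q* ≈ 370 modules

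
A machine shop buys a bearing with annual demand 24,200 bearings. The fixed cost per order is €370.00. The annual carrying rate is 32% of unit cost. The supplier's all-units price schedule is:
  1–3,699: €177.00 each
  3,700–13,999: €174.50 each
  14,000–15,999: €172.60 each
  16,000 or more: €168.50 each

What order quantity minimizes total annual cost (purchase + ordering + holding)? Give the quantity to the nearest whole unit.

Holding cost per unit per year at price C is H = 0.32·C.
For each price level, check whether its EOQ is feasible; otherwise the best quantity at that price is the breakpoint.
EOQ at €177.00 = 562.3 (feasible in tier 1): TC = 24,200×€177.00 + (24,200/562.3)×370 + (562.3/2)×0.32×€177.00 = €4,315,248.22.
EOQ at €174.50 = 566.3 < 3700, so use break Q=3700: TC = 24,200×€174.50 + (24,200/3700.0)×370 + (3700.0/2)×0.32×€174.50 = €4,328,624.00.
EOQ at €172.60 = 569.4 < 14000, so use break Q=14000: TC = 24,200×€172.60 + (24,200/14000.0)×370 + (14000.0/2)×0.32×€172.60 = €4,564,183.57.
EOQ at €168.50 = 576.3 < 16000, so use break Q=16000: TC = 24,200×€168.50 + (24,200/16000.0)×370 + (16000.0/2)×0.32×€168.50 = €4,509,619.62.
Lowest total cost is €4,315,248.22 at Q = 562.3.

Q* ≈ 562 bearings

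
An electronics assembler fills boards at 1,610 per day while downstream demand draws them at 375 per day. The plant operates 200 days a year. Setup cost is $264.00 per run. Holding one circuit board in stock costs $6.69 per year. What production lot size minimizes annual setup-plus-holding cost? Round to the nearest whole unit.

Q* ≈ 2,778 boards

Annual demand D = 375 × 200 = 75,000.
Production build-up factor (1 − d/p) = 1 − 375/1,610 = 0.7671.
Q* = √(2DS / (H(1 − d/p))) = √(2 × 75,000 × 264 / (6.69 × 0.7671)).
= √(39,600,000 / 5.1318) ≈ 2777.883.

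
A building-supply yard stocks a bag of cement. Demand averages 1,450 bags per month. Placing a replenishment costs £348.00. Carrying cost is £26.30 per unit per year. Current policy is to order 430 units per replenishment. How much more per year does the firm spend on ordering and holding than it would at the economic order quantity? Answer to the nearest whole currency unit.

Annual demand D = 1,450 × 12 = 17,400.
EOQ = √(2DS/H) = √(2 × 17,400 × 348 / 26.3) ≈ 678.58.
Cost at Q* = (D/Q*)S + (Q*/2)H = √(2DSH) ≈ £17,846.67.
Cost at Q = 430: (17,400/430)×348 + (430/2)×26.3 = £14,081.86 + £5,654.50 = £19,736.36.
Excess = £19,736.36 − £17,846.67 = £1,889.69.

Extra cost ≈ £1,890 per year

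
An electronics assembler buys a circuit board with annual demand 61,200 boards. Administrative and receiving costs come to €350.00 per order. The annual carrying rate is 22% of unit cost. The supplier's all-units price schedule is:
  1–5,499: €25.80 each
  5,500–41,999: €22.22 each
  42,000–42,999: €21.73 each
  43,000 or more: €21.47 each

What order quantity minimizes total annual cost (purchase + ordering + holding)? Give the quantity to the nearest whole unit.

Holding cost per unit per year at price C is H = 0.22·C.
Candidates are each tier's EOQ (if it falls in that tier) and each price-break quantity.
EOQ at €25.80 = 2747.3 (feasible in tier 1): TC = 61,200×€25.80 + (61,200/2747.3)×350 + (2747.3/2)×0.22×€25.80 = €1,594,553.58.
EOQ at €22.22 = 2960.3 < 5500, so use break Q=5500: TC = 61,200×€22.22 + (61,200/5500.0)×350 + (5500.0/2)×0.22×€22.22 = €1,377,201.65.
EOQ at €21.73 = 2993.5 < 42000, so use break Q=42000: TC = 61,200×€21.73 + (61,200/42000.0)×350 + (42000.0/2)×0.22×€21.73 = €1,430,778.60.
EOQ at €21.47 = 3011.6 < 43000, so use break Q=43000: TC = 61,200×€21.47 + (61,200/43000.0)×350 + (43000.0/2)×0.22×€21.47 = €1,416,015.24.
Lowest total cost is €1,377,201.65 at Q = 5500.0.

Q* ≈ 5,500 boards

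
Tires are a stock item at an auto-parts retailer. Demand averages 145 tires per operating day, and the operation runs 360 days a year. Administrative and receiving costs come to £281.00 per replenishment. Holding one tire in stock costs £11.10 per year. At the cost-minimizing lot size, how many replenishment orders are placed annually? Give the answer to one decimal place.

Annual demand D = 145 × 360 = 52,200.
Q* = √(2DS/H) = √(2 × 52,200 × 281 / 11.1) ≈ 1625.71.
Orders per year = D / Q* = 52,200 / 1625.71 ≈ 32.109.

N ≈ 32.1 orders per year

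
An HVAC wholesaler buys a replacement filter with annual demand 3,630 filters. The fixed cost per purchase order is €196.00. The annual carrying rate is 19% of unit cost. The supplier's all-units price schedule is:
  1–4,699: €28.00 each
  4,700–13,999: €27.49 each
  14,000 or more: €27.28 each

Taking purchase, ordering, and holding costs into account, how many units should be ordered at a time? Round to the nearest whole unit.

Q* ≈ 517 filters

Holding cost per unit per year at price C is H = 0.19·C.
For each price level, check whether its EOQ is feasible; otherwise the best quantity at that price is the breakpoint.
EOQ at €28.00 = 517.2 (feasible in tier 1): TC = 3,630×€28.00 + (3,630/517.2)×196 + (517.2/2)×0.19×€28.00 = €104,391.39.
EOQ at €27.49 = 522.0 < 4700, so use break Q=4700: TC = 3,630×€27.49 + (3,630/4700.0)×196 + (4700.0/2)×0.19×€27.49 = €112,214.36.
EOQ at €27.28 = 524.0 < 14000, so use break Q=14000: TC = 3,630×€27.28 + (3,630/14000.0)×196 + (14000.0/2)×0.19×€27.28 = €135,359.62.
Lowest total cost is €104,391.39 at Q = 517.2.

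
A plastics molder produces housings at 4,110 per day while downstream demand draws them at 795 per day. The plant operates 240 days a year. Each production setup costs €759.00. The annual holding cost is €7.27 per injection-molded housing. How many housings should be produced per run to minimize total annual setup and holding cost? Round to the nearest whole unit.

Q* ≈ 7,028 housings

Annual demand D = 795 × 240 = 190,800.
Production build-up factor (1 − d/p) = 1 − 795/4,110 = 0.8066.
Q* = √(2DS / (H(1 − d/p))) = √(2 × 190,800 × 759 / (7.27 × 0.8066)).
= √(289,634,400 / 5.8638) ≈ 7028.085.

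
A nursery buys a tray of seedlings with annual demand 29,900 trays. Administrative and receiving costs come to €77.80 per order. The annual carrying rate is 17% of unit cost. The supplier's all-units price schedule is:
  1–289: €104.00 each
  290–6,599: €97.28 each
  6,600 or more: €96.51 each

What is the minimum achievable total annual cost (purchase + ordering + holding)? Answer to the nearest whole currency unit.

TC* ≈ €2,917,444

Holding cost per unit per year at price C is H = 0.17·C.
Evaluate total cost at each tier's feasible EOQ or, if the EOQ is below the tier, at the tier's minimum quantity.
Tier 1 (€104.00): EOQ = 513.0 exceeds tier's upper bound 289, so this tier is dominated.
EOQ at €97.28 = 530.4 (feasible in tier 2): TC = 29,900×€97.28 + (29,900/530.4)×77.8 + (530.4/2)×0.17×€97.28 = €2,917,443.56.
EOQ at €96.51 = 532.5 < 6600, so use break Q=6600: TC = 29,900×€96.51 + (29,900/6600.0)×77.8 + (6600.0/2)×0.17×€96.51 = €2,940,143.57.
Lowest total cost among the candidates is at Q = 530.4.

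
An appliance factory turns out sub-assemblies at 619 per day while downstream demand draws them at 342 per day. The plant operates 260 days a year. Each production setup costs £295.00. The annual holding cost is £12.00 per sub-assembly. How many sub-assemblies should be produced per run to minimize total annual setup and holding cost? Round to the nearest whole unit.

Q* ≈ 3,126 sub-assemblies

Annual demand D = 342 × 260 = 88,920.
Production build-up factor (1 − d/p) = 1 − 342/619 = 0.4475.
Q* = √(2DS / (H(1 − d/p))) = √(2 × 88,920 × 295 / (12 × 0.4475)).
= √(52,462,800 / 5.37) ≈ 3125.651.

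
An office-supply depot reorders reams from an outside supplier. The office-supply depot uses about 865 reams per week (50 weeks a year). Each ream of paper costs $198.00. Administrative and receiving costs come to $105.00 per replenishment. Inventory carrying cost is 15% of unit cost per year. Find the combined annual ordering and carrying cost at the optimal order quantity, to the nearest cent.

TC* ≈ $16,424.08

Annual demand D = 865 × 50 = 43,250.
Holding cost H = 0.15 × $198.00 = $29.7000 per unit per year.
EOQ = √(2DS/H) = √(2 × 43,250 × 105 / 29.7) ≈ 553.00.
At Q*, ordering cost (D/Q*)S equals holding cost (Q*/2)H, each = √(DSH/2).
Minimum total = √(2DSH) = √(2 × 43,250 × 105 × 29.7) ≈ 16424.075.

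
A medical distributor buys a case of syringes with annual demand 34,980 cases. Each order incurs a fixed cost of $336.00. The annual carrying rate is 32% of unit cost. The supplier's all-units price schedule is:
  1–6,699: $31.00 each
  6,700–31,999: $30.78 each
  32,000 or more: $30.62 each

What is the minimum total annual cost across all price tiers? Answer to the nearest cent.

Holding cost per unit per year at price C is H = 0.32·C.
Candidates are each tier's EOQ (if it falls in that tier) and each price-break quantity.
EOQ at $31.00 = 1539.4 (feasible in tier 1): TC = 34,980×$31.00 + (34,980/1539.4)×336 + (1539.4/2)×0.32×$31.00 = $1,099,650.40.
EOQ at $30.78 = 1544.8 < 6700, so use break Q=6700: TC = 34,980×$30.78 + (34,980/6700.0)×336 + (6700.0/2)×0.32×$30.78 = $1,111,434.78.
EOQ at $30.62 = 1548.9 < 32000, so use break Q=32000: TC = 34,980×$30.62 + (34,980/32000.0)×336 + (32000.0/2)×0.32×$30.62 = $1,228,229.29.
Lowest total cost among the candidates is at Q = 1539.4.

TC* ≈ $1,099,650.40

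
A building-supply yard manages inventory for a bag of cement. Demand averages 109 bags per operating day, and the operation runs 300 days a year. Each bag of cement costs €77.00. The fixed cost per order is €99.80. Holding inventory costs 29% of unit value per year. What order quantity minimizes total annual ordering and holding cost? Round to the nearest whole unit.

Annual demand D = 109 × 300 = 32,700.
Holding cost H = 0.29 × €77.00 = €22.3300 per unit per year.
EOQ = √(2DS / H) = √(2 × 32,700 × 99.8 / 22.33).
= √(6,526,920 / 22.33) = √292,293.7752 ≈ 540.642.

Q* ≈ 541 bags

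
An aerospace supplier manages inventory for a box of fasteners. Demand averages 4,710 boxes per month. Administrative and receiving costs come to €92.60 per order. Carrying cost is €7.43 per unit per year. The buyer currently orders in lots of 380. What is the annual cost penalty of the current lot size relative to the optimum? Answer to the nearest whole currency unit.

Annual demand D = 4,710 × 12 = 56,520.
EOQ = √(2DS/H) = √(2 × 56,520 × 92.6 / 7.43) ≈ 1186.94.
Cost at Q* = (D/Q*)S + (Q*/2)H = √(2DSH) ≈ €8,818.93.
Cost at Q = 380: (56,520/380)×92.6 + (380/2)×7.43 = €13,773.03 + €1,411.70 = €15,184.73.
Excess = €15,184.73 − €8,818.93 = €6,365.80.

Extra cost ≈ €6,366 per year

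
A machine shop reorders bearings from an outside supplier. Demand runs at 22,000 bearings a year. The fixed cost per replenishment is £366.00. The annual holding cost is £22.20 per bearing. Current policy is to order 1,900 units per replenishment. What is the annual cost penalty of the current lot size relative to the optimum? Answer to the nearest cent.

Extra cost ≈ £6,419.99 per year

EOQ = √(2DS/H) = √(2 × 22,000 × 366 / 22.2) ≈ 851.71.
Cost at Q* = (D/Q*)S + (Q*/2)H = √(2DSH) ≈ £18,907.90.
Cost at Q = 1,900: (22,000/1,900)×366 + (1,900/2)×22.2 = £4,237.89 + £21,090.00 = £25,327.89.
Excess = £25,327.89 − £18,907.90 = £6,419.99.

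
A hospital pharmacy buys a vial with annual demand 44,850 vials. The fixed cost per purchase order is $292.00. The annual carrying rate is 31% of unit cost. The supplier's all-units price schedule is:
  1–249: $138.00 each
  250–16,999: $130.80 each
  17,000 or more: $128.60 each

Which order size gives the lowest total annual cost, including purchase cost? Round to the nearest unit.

Holding cost per unit per year at price C is H = 0.31·C.
For each price level, check whether its EOQ is feasible; otherwise the best quantity at that price is the breakpoint.
Tier 1 ($138.00): EOQ = 782.5 exceeds tier's upper bound 249, so this tier is dominated.
EOQ at $130.80 = 803.7 (feasible in tier 2): TC = 44,850×$130.80 + (44,850/803.7)×292 + (803.7/2)×0.31×$130.80 = $5,898,969.10.
EOQ at $128.60 = 810.6 < 17000, so use break Q=17000: TC = 44,850×$128.60 + (44,850/17000.0)×292 + (17000.0/2)×0.31×$128.60 = $6,107,341.36.
Lowest total cost is $5,898,969.10 at Q = 803.7.

Q* ≈ 804 vials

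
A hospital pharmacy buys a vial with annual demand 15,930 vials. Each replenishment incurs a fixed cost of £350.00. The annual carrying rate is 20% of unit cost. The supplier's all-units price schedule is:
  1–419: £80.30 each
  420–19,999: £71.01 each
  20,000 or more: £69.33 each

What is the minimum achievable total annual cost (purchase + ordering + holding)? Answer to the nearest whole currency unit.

Holding cost per unit per year at price C is H = 0.20·C.
Candidates are each tier's EOQ (if it falls in that tier) and each price-break quantity.
Tier 1 (£80.30): EOQ = 833.3 exceeds tier's upper bound 419, so this tier is dominated.
EOQ at £71.01 = 886.1 (feasible in tier 2): TC = 15,930×£71.01 + (15,930/886.1)×350 + (886.1/2)×0.20×£71.01 = £1,143,773.68.
EOQ at £69.33 = 896.8 < 20000, so use break Q=20000: TC = 15,930×£69.33 + (15,930/20000.0)×350 + (20000.0/2)×0.20×£69.33 = £1,243,365.67.
Lowest total cost among the candidates is at Q = 886.1.

TC* ≈ £1,143,774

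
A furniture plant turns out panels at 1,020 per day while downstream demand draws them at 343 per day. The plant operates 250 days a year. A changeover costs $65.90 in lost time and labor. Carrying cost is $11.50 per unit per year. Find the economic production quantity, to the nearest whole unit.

Annual demand D = 343 × 250 = 85,750.
Production build-up factor (1 − d/p) = 1 − 343/1,020 = 0.6637.
Q* = √(2DS / (H(1 − d/p))) = √(2 × 85,750 × 65.9 / (11.5 × 0.6637)).
= √(11,301,850 / 7.6328) ≈ 1216.835.

Q* ≈ 1,217 panels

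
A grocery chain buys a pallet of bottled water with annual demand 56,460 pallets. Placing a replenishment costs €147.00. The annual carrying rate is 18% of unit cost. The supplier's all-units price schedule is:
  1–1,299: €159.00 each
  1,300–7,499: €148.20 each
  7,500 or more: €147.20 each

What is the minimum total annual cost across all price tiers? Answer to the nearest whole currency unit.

TC* ≈ €8,391,096

Holding cost per unit per year at price C is H = 0.18·C.
Candidates are each tier's EOQ (if it falls in that tier) and each price-break quantity.
EOQ at €159.00 = 761.6 (feasible in tier 1): TC = 56,460×€159.00 + (56,460/761.6)×147 + (761.6/2)×0.18×€159.00 = €8,998,936.11.
EOQ at €148.20 = 788.8 < 1300, so use break Q=1300: TC = 56,460×€148.20 + (56,460/1300.0)×147 + (1300.0/2)×0.18×€148.20 = €8,391,095.72.
EOQ at €147.20 = 791.5 < 7500, so use break Q=7500: TC = 56,460×€147.20 + (56,460/7500.0)×147 + (7500.0/2)×0.18×€147.20 = €8,411,378.62.
Lowest total cost among the candidates is at Q = 1300.0.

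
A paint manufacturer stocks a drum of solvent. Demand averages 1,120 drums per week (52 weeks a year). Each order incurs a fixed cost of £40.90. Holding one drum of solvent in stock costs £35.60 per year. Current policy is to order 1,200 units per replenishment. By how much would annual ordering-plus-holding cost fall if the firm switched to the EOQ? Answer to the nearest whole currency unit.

Extra cost ≈ £10,322 per year

Annual demand D = 1,120 × 52 = 58,240.
EOQ = √(2DS/H) = √(2 × 58,240 × 40.9 / 35.6) ≈ 365.82.
Cost at Q* = (D/Q*)S + (Q*/2)H = √(2DSH) ≈ £13,023.04.
Cost at Q = 1,200: (58,240/1,200)×40.9 + (1,200/2)×35.6 = £1,985.01 + £21,360.00 = £23,345.01.
Excess = £23,345.01 − £13,023.04 = £10,321.97.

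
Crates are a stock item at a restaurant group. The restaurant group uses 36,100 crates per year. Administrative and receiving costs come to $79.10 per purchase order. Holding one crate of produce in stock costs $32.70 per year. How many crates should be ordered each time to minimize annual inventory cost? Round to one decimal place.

Q* ≈ 417.9 crates

EOQ = √(2DS / H) = √(2 × 36,100 × 79.1 / 32.7).
= √(5,711,020 / 32.7) = √174,648.9297 ≈ 417.910.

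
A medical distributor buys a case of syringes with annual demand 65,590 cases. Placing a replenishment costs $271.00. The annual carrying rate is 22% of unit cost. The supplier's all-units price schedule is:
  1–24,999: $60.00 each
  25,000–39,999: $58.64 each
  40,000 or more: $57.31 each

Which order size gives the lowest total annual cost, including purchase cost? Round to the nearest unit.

Holding cost per unit per year at price C is H = 0.22·C.
Candidates are each tier's EOQ (if it falls in that tier) and each price-break quantity.
EOQ at $60.00 = 1641.1 (feasible in tier 1): TC = 65,590×$60.00 + (65,590/1641.1)×271 + (1641.1/2)×0.22×$60.00 = $3,957,062.34.
EOQ at $58.64 = 1660.0 < 25000, so use break Q=25000: TC = 65,590×$58.64 + (65,590/25000.0)×271 + (25000.0/2)×0.22×$58.64 = $4,008,168.60.
EOQ at $57.31 = 1679.2 < 40000, so use break Q=40000: TC = 65,590×$57.31 + (65,590/40000.0)×271 + (40000.0/2)×0.22×$57.31 = $4,011,571.27.
Lowest total cost is $3,957,062.34 at Q = 1641.1.

Q* ≈ 1,641 cases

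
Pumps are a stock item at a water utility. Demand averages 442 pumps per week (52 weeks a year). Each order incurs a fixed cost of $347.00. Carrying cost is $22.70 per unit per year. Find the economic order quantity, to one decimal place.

Annual demand D = 442 × 52 = 22,984.
EOQ = √(2DS / H) = √(2 × 22,984 × 347 / 22.7).
= √(15,950,896 / 22.7) = √702,682.6432 ≈ 838.262.

Q* ≈ 838.3 pumps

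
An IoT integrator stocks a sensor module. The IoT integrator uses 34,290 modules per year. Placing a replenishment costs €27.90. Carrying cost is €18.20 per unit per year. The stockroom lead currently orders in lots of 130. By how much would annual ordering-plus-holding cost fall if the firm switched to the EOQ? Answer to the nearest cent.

Extra cost ≈ €2,641.01 per year

EOQ = √(2DS/H) = √(2 × 34,290 × 27.9 / 18.2) ≈ 324.24.
Cost at Q* = (D/Q*)S + (Q*/2)H = √(2DSH) ≈ €5,901.15.
Cost at Q = 130: (34,290/130)×27.9 + (130/2)×18.2 = €7,359.16 + €1,183.00 = €8,542.16.
Excess = €8,542.16 − €5,901.15 = €2,641.01.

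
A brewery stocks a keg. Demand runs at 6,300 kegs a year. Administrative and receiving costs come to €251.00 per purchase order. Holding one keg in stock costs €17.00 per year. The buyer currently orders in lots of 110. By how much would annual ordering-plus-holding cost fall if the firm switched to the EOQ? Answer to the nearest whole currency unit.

EOQ = √(2DS/H) = √(2 × 6,300 × 251 / 17) ≈ 431.32.
Cost at Q* = (D/Q*)S + (Q*/2)H = √(2DSH) ≈ €7,332.41.
Cost at Q = 110: (6,300/110)×251 + (110/2)×17 = €14,375.45 + €935.00 = €15,310.45.
Excess = €15,310.45 − €7,332.41 = €7,978.05.

Extra cost ≈ €7,978 per year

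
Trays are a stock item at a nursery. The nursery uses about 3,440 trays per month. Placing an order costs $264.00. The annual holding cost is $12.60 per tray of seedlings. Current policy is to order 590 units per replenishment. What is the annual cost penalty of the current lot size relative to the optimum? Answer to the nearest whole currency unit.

Annual demand D = 3,440 × 12 = 41,280.
EOQ = √(2DS/H) = √(2 × 41,280 × 264 / 12.6) ≈ 1315.23.
Cost at Q* = (D/Q*)S + (Q*/2)H = √(2DSH) ≈ $16,571.89.
Cost at Q = 590: (41,280/590)×264 + (590/2)×12.6 = $18,471.05 + $3,717.00 = $22,188.05.
Excess = $22,188.05 − $16,571.89 = $5,616.16.

Extra cost ≈ $5,616 per year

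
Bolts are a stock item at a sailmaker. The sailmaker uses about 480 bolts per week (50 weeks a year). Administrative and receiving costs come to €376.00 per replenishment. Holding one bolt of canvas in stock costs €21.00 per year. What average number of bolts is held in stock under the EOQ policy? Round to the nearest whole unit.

Average inventory ≈ 464 bolts

Annual demand D = 480 × 50 = 24,000.
EOQ = √(2DS/H) = √(2 × 24,000 × 376 / 21) ≈ 927.05.
Average inventory = Q*/2 ≈ 927.05 / 2 = 463.527.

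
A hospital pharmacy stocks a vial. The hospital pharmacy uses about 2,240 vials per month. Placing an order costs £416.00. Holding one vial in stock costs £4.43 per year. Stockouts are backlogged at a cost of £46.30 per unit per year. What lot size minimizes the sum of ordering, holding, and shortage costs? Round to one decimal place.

Q* ≈ 2,351.9 vials

Annual demand D = 2,240 × 12 = 26,880.
With planned backorders, Q* = √(2DS/H) · √((H+B)/B).
√(2DS/H) = √(2 × 26,880 × 416 / 4.43) = 2246.852.
√((H+B)/B) = √((4.43+46.3)/46.3) = 1.0467.
Q* ≈ 2351.887.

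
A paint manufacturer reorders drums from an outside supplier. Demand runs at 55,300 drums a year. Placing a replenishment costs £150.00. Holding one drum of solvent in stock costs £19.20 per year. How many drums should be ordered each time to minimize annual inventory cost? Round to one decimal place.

EOQ = √(2DS / H) = √(2 × 55,300 × 150 / 19.2).
= √(16,590,000 / 19.2) = √864,062.5 ≈ 929.550.

Q* ≈ 929.5 drums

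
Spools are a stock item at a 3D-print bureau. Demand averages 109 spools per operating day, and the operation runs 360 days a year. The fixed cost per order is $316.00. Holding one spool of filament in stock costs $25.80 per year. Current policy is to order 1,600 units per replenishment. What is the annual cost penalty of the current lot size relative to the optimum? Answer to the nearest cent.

Annual demand D = 109 × 360 = 39,240.
EOQ = √(2DS/H) = √(2 × 39,240 × 316 / 25.8) ≈ 980.42.
Cost at Q* = (D/Q*)S + (Q*/2)H = √(2DSH) ≈ $25,294.90.
Cost at Q = 1,600: (39,240/1,600)×316 + (1,600/2)×25.8 = $7,749.90 + $20,640.00 = $28,389.90.
Excess = $28,389.90 − $25,294.90 = $3,095.00.

Extra cost ≈ $3,095.00 per year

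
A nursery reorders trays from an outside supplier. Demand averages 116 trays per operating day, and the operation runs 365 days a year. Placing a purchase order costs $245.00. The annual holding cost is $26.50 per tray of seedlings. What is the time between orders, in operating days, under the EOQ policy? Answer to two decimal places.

T ≈ 7.63 days

Annual demand D = 116 × 365 = 42,340.
Q* = √(2DS/H) = √(2 × 42,340 × 245 / 26.5) ≈ 884.81.
Cycle time = Q*/D × 365 = 884.81 / 42,340 × 365 ≈ 7.628 days.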